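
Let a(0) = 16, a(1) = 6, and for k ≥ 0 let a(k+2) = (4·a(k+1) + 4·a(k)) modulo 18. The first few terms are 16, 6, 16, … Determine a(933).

6

a(0) = 16,  a(1) = 6,  a(2) = 16,  a(3) = 16,  a(4) = 2,  a(5) = 0,  a(6) = 8,  a(7) = 14,  a(8) = 16,  a(9) = 12,  a(10) = 4,  a(11) = 10,  a(12) = 2,  a(13) = 12,  a(14) = 2,  a(15) = 2,  a(16) = 16,  a(17) = 0,  a(18) = 10,  a(19) = 4,  a(20) = 2,  a(21) = 6,  a(22) = 14,  a(23) = 8,  a(24) = 16,  a(25) = 6.
The sequence repeats with period 24.
So a(933) = a(0 + ((933-0) mod 24)) = a(21) = 6.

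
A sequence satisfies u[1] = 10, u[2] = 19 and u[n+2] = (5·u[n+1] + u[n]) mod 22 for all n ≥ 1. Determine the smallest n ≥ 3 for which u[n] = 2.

We have u[1] = 10,  u[2] = 19,  u[3] = 17,  u[4] = 16,  u[5] = 9,  u[6] = 17,  u[7] = 6,  u[8] = 3,  u[9] = 21,  u[10] = 20,  u[11] = 11,  u[12] = 9,  u[13] = 12,  u[14] = 3,  u[15] = 5,  u[16] = 6,  u[17] = 13,  u[18] = 5,  u[19] = 16,  u[20] = 19,  u[21] = 1,  u[22] = 2,  u[23] = 11,  u[24] = 13,  u[25] = 10,  u[26] = 19.
Since (u[25], u[26]) = (u[1], u[2]) = (10, 19) (two consecutive terms determine the rest), the sequence is periodic with period 24.
The value 2 first appears (with n ≥ 3) at u[22].

22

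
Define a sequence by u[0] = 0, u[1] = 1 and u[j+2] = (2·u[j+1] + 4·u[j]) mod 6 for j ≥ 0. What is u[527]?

4

Computing terms: u[0] = 0, u[1] = 1, u[2] = 2, u[3] = 2, u[4] = 0, u[5] = 2, u[6] = 4, u[7] = 4, u[8] = 0, u[9] = 4, u[10] = 2, u[11] = 2.
Since (u[10], u[11]) = (u[2], u[3]) = (2, 2) (two consecutive terms determine the rest), the sequence is eventually periodic: after a pre-period of length 2 it cycles with period 8.
For j ≥ 2, u[j] depends only on (j - 2) mod 8. (527 - 2) mod 8 = 5, so u[527] = u[7] = 4.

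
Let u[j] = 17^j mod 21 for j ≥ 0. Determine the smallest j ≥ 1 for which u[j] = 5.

We have u[0] = 1, u[1] = 17, u[2] = 16, u[3] = 20, u[4] = 4, u[5] = 5, u[6] = 1.
The sequence repeats with period 6.
The value 5 first appears (with j ≥ 1) at u[5].

5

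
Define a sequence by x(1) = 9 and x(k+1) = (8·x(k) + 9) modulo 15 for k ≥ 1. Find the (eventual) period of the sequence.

Computing terms: x(1) = 9,  x(2) = 6,  x(3) = 12,  x(4) = 0,  x(5) = 9.
Since x(5) = x(1) = 9, the sequence is periodic with period 4.

4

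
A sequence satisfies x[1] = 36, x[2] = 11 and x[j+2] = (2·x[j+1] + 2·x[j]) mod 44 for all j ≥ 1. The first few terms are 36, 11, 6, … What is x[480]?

Listing terms: x[1] = 36; x[2] = 11; x[3] = 6; x[4] = 34; x[5] = 36; x[6] = 8; x[7] = 0; x[8] = 16; x[9] = 32; x[10] = 8; x[11] = 36; x[12] = 0; x[13] = 28; x[14] = 12; x[15] = 36; x[16] = 8.
Since (x[15], x[16]) = (x[5], x[6]) = (36, 8) (two consecutive terms determine the rest), the sequence is eventually periodic: after a pre-period of length 4 it cycles with period 10.
For j ≥ 5, x[j] depends only on (j - 5) mod 10. (480 - 5) mod 10 = 5, so x[480] = x[10] = 8.

8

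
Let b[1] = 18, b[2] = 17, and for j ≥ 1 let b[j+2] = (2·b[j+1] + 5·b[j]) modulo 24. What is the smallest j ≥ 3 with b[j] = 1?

18

Listing terms: b[1] = 18,  b[2] = 17,  b[3] = 4,  b[4] = 21,  b[5] = 14,  b[6] = 13,  b[7] = 0,  b[8] = 17,  b[9] = 10,  b[10] = 9,  b[11] = 20,  b[12] = 13,  b[13] = 6,  b[14] = 5,  b[15] = 16,  b[16] = 9,  b[17] = 2,  b[18] = 1,  b[19] = 12,  b[20] = 5,  b[21] = 22,  b[22] = 21,  b[23] = 8,  b[24] = 1,  b[25] = 18,  b[26] = 17.
The sequence repeats with period 24.
The value 1 first appears (with j ≥ 3) at b[18].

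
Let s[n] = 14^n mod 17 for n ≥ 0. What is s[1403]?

Listing terms: s[0] = 1,  s[1] = 14,  s[2] = 9,  s[3] = 7,  s[4] = 13,  s[5] = 12,  s[6] = 15,  s[7] = 6,  s[8] = 16,  s[9] = 3,  s[10] = 8,  s[11] = 10,  s[12] = 4,  s[13] = 5,  s[14] = 2,  s[15] = 11,  s[16] = 1.
The sequence repeats with period 16.
(1403 - 0) mod 16 = 11, so s[1403] = s[11] = 10.

10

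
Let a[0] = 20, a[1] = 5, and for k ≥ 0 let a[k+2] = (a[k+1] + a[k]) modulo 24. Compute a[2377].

We have a[0] = 20; a[1] = 5; a[2] = 1; a[3] = 6; a[4] = 7; a[5] = 13; a[6] = 20; a[7] = 9; a[8] = 5; a[9] = 14; a[10] = 19; a[11] = 9; a[12] = 4; a[13] = 13; a[14] = 17; a[15] = 6; a[16] = 23; a[17] = 5; a[18] = 4; a[19] = 9; a[20] = 13; a[21] = 22; a[22] = 11; a[23] = 9; a[24] = 20; a[25] = 5.
Since (a[24], a[25]) = (a[0], a[1]) = (20, 5) (two consecutive terms determine the rest), the sequence is periodic with period 24.
(2377 - 0) mod 24 = 1, so a[2377] = a[1] = 5.

5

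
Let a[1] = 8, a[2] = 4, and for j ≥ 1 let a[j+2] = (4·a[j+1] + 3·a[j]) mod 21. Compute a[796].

19

Computing terms: a[1] = 8; a[2] = 4; a[3] = 19; a[4] = 4; a[5] = 10; a[6] = 10; a[7] = 7; a[8] = 16; a[9] = 1; a[10] = 10; a[11] = 1; a[12] = 13; a[13] = 13; a[14] = 7; a[15] = 4; a[16] = 16; a[17] = 13; a[18] = 16; a[19] = 19; a[20] = 19; a[21] = 7; a[22] = 1; a[23] = 4; a[24] = 19.
Since (a[23], a[24]) = (a[2], a[3]) = (4, 19) (two consecutive terms determine the rest), the sequence is eventually periodic: after a pre-period of length 1 it cycles with period 21.
For j ≥ 2, a[j] depends only on (j - 2) mod 21. (796 - 2) mod 21 = 17, so a[796] = a[19] = 19.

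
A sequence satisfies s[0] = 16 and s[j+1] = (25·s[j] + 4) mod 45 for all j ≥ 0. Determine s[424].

Computing terms: s[0] = 16, s[1] = 44, s[2] = 24, s[3] = 19, s[4] = 29, s[5] = 9, s[6] = 4, s[7] = 14, s[8] = 39, s[9] = 34, s[10] = 44.
Since s[10] = s[1] = 44, the sequence is eventually periodic: after a pre-period of length 1 it cycles with period 9.
For j ≥ 1, s[j] depends only on (j - 1) mod 9. (424 - 1) mod 9 = 0, so s[424] = s[1] = 44.

44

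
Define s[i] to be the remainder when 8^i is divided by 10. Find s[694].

Computing terms: s[0] = 1,  s[1] = 8,  s[2] = 4,  s[3] = 2,  s[4] = 6,  s[5] = 8.
Since s[5] = s[1] = 8, the sequence is eventually periodic: after a pre-period of length 1 it cycles with period 4.
For i ≥ 1, s[i] depends only on (i - 1) mod 4. (694 - 1) mod 4 = 1, so s[694] = s[2] = 4.

4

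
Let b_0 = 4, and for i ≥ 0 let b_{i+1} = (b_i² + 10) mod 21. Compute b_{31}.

5

b_0 = 4; b_1 = 5; b_2 = 14; b_3 = 17; b_4 = 5.
Since b_4 = b_1 = 5, the sequence is eventually periodic: after a pre-period of length 1 it cycles with period 3.
For i ≥ 1, b_i depends only on (i - 1) mod 3. (31 - 1) mod 3 = 0, so b_{31} = b_1 = 5.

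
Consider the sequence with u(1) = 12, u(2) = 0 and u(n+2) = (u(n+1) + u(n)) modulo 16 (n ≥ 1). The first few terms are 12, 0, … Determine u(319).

12

We have u(1) = 12,  u(2) = 0,  u(3) = 12,  u(4) = 12,  u(5) = 8,  u(6) = 4,  u(7) = 12,  u(8) = 0.
Since (u(7), u(8)) = (u(1), u(2)) = (12, 0) (two consecutive terms determine the rest), the sequence is periodic with period 6.
(319 - 1) mod 6 = 0, so u(319) = u(1) = 12.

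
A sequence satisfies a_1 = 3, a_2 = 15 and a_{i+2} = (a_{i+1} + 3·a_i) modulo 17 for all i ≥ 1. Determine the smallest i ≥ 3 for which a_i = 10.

11

a_1 = 3,  a_2 = 15,  a_3 = 7,  a_4 = 1,  a_5 = 5,  a_6 = 8,  a_7 = 6,  a_8 = 13,  a_9 = 14,  a_{10} = 2,  a_{11} = 10,  a_{12} = 16,  a_{13} = 12,  a_{14} = 9,  a_{15} = 11,  a_{16} = 4,  a_{17} = 3,  a_{18} = 15.
Since (a_{17}, a_{18}) = (a_1, a_2) = (3, 15) (two consecutive terms determine the rest), the sequence is periodic with period 16.
The value 10 first appears (with i ≥ 3) at a_{11}.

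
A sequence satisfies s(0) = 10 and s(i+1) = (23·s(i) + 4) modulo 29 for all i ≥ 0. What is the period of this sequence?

Computing terms: s(0) = 10,  s(1) = 2,  s(2) = 21,  s(3) = 23,  s(4) = 11,  s(5) = 25,  s(6) = 28,  s(7) = 10.
Since s(7) = s(0) = 10, the sequence is periodic with period 7.

7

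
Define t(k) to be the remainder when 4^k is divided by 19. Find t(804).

7

Computing terms: t(1) = 4,  t(2) = 16,  t(3) = 7,  t(4) = 9,  t(5) = 17,  t(6) = 11,  t(7) = 6,  t(8) = 5,  t(9) = 1,  t(10) = 4.
The sequence repeats with period 9.
So t(804) = t(1 + ((804-1) mod 9)) = t(3) = 7.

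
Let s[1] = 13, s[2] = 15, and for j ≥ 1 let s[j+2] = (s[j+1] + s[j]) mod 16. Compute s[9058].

Computing terms: s[1] = 13; s[2] = 15; s[3] = 12; s[4] = 11; s[5] = 7; s[6] = 2; s[7] = 9; s[8] = 11; s[9] = 4; s[10] = 15; s[11] = 3; s[12] = 2; s[13] = 5; s[14] = 7; s[15] = 12; s[16] = 3; s[17] = 15; s[18] = 2; s[19] = 1; s[20] = 3; s[21] = 4; s[22] = 7; s[23] = 11; s[24] = 2; s[25] = 13; s[26] = 15.
Since (s[25], s[26]) = (s[1], s[2]) = (13, 15) (two consecutive terms determine the rest), the sequence is periodic with period 24.
(9058 - 1) mod 24 = 9, so s[9058] = s[10] = 15.

15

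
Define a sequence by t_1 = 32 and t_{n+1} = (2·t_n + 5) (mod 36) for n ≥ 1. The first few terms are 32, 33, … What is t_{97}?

t_1 = 32, t_2 = 33, t_3 = 35, t_4 = 3, t_5 = 11, t_6 = 27, t_7 = 23, t_8 = 15, t_9 = 35.
Since t_9 = t_3 = 35, the sequence is eventually periodic: after a pre-period of length 2 it cycles with period 6.
For n ≥ 3, t_n depends only on (n - 3) mod 6. (97 - 3) mod 6 = 4, so t_{97} = t_7 = 23.

23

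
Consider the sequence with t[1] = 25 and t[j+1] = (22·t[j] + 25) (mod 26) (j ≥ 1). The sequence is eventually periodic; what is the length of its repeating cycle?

t[1] = 25,  t[2] = 3,  t[3] = 13,  t[4] = 25.
Since t[4] = t[1] = 25, the sequence is periodic with period 3.

3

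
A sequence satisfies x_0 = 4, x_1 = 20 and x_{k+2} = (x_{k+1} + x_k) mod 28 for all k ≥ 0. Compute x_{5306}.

4

x_0 = 4,  x_1 = 20,  x_2 = 24,  x_3 = 16,  x_4 = 12,  x_5 = 0,  x_6 = 12,  x_7 = 12,  x_8 = 24,  x_9 = 8,  x_{10} = 4,  x_{11} = 12,  x_{12} = 16,  x_{13} = 0,  x_{14} = 16,  x_{15} = 16,  x_{16} = 4,  x_{17} = 20.
The sequence repeats with period 16.
(5306 - 0) mod 16 = 10, so x_{5306} = x_{10} = 4.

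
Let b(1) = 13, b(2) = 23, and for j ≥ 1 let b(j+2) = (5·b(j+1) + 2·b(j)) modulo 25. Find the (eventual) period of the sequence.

40

Listing terms: b(1) = 13,  b(2) = 23,  b(3) = 16,  b(4) = 1,  b(5) = 12,  b(6) = 12,  b(7) = 9,  b(8) = 19,  b(9) = 13,  b(10) = 3,  b(11) = 16,  b(12) = 11,  b(13) = 12,  b(14) = 7,  b(15) = 9,  b(16) = 9,  b(17) = 13,  b(18) = 8,  b(19) = 16,  b(20) = 21,  b(21) = 12,  b(22) = 2,  b(23) = 9,  b(24) = 24,  b(25) = 13,  b(26) = 13,  b(27) = 16,  b(28) = 6,  b(29) = 12,  b(30) = 22,  b(31) = 9,  b(32) = 14,  b(33) = 13,  b(34) = 18,  b(35) = 16,  b(36) = 16,  b(37) = 12,  b(38) = 17,  b(39) = 9,  b(40) = 4,  b(41) = 13,  b(42) = 23.
Since (b(41), b(42)) = (b(1), b(2)) = (13, 23) (two consecutive terms determine the rest), the sequence is periodic with period 40.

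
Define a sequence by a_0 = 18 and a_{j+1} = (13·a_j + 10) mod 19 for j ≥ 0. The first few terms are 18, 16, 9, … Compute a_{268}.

4

Listing terms: a_0 = 18,  a_1 = 16,  a_2 = 9,  a_3 = 13,  a_4 = 8,  a_5 = 0,  a_6 = 10,  a_7 = 7,  a_8 = 6,  a_9 = 12,  a_{10} = 14,  a_{11} = 2,  a_{12} = 17,  a_{13} = 3,  a_{14} = 11,  a_{15} = 1,  a_{16} = 4,  a_{17} = 5,  a_{18} = 18.
The sequence repeats with period 18.
(268 - 0) mod 18 = 16, so a_{268} = a_{16} = 4.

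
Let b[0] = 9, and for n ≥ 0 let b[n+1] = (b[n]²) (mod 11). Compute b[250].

b[0] = 9,  b[1] = 4,  b[2] = 5,  b[3] = 3,  b[4] = 9.
The sequence repeats with period 4.
(250 - 0) mod 4 = 2, so b[250] = b[2] = 5.

5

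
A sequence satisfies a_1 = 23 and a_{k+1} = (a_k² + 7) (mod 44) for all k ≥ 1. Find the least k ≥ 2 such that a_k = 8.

a_1 = 23, a_2 = 8, a_3 = 27, a_4 = 32, a_5 = 19, a_6 = 16, a_7 = 43, a_8 = 8.
Since a_8 = a_2 = 8, the sequence is eventually periodic: after a pre-period of length 1 it cycles with period 6.
The value 8 first appears (with k ≥ 2) at a_2.

2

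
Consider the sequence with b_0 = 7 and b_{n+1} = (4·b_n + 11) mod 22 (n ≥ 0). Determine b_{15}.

Computing terms: b_0 = 7; b_1 = 17; b_2 = 13; b_3 = 19; b_4 = 21; b_5 = 7.
Since b_5 = b_0 = 7, the sequence is periodic with period 5.
(15 - 0) mod 5 = 0, so b_{15} = b_0 = 7.

7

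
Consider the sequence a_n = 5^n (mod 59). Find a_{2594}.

28

a_0 = 1, a_1 = 5, a_2 = 25, a_3 = 7, a_4 = 35, a_5 = 57, a_6 = 49, a_7 = 9, a_8 = 45, a_9 = 48, a_{10} = 4, a_{11} = 20, a_{12} = 41, a_{13} = 28, a_{14} = 22, a_{15} = 51, a_{16} = 19, a_{17} = 36, a_{18} = 3, a_{19} = 15, a_{20} = 16, a_{21} = 21, a_{22} = 46, a_{23} = 53, a_{24} = 29, a_{25} = 27, a_{26} = 17, a_{27} = 26, a_{28} = 12, a_{29} = 1.
Since a_{29} = a_0 = 1, the sequence is periodic with period 29.
(2594 - 0) mod 29 = 13, so a_{2594} = a_{13} = 28.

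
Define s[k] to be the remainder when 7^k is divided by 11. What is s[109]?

We have s[1] = 7, s[2] = 5, s[3] = 2, s[4] = 3, s[5] = 10, s[6] = 4, s[7] = 6, s[8] = 9, s[9] = 8, s[10] = 1, s[11] = 7.
Since s[11] = s[1] = 7, the sequence is periodic with period 10.
So s[109] = s[1 + ((109-1) mod 10)] = s[9] = 8.

8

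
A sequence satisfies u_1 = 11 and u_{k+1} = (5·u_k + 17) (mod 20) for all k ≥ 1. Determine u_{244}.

2

Computing terms: u_1 = 11,  u_2 = 12,  u_3 = 17,  u_4 = 2,  u_5 = 7,  u_6 = 12.
Since u_6 = u_2 = 12, the sequence is eventually periodic: after a pre-period of length 1 it cycles with period 4.
For k ≥ 2, u_k depends only on (k - 2) mod 4. (244 - 2) mod 4 = 2, so u_{244} = u_4 = 2.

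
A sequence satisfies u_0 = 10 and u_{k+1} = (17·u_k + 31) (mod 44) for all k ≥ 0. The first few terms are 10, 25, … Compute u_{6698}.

8

u_0 = 10,  u_1 = 25,  u_2 = 16,  u_3 = 39,  u_4 = 34,  u_5 = 37,  u_6 = 0,  u_7 = 31,  u_8 = 30,  u_9 = 13,  u_{10} = 32,  u_{11} = 3,  u_{12} = 38,  u_{13} = 17,  u_{14} = 12,  u_{15} = 15,  u_{16} = 22,  u_{17} = 9,  u_{18} = 8,  u_{19} = 35,  u_{20} = 10.
The sequence repeats with period 20.
So u_{6698} = u_{0 + ((6698-0) mod 20)} = u_{18} = 8.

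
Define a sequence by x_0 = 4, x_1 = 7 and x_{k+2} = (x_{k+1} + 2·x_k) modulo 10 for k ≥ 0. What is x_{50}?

5

x_0 = 4; x_1 = 7; x_2 = 5; x_3 = 9; x_4 = 9; x_5 = 7; x_6 = 5.
Since (x_5, x_6) = (x_1, x_2) = (7, 5) (two consecutive terms determine the rest), the sequence is eventually periodic: after a pre-period of length 1 it cycles with period 4.
For k ≥ 1, x_k depends only on (k - 1) mod 4. (50 - 1) mod 4 = 1, so x_{50} = x_2 = 5.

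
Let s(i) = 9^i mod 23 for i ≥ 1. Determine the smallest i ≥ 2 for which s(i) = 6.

4

Listing terms: s(1) = 9; s(2) = 12; s(3) = 16; s(4) = 6; s(5) = 8; s(6) = 3; s(7) = 4; s(8) = 13; s(9) = 2; s(10) = 18; s(11) = 1; s(12) = 9.
The sequence repeats with period 11.
The value 6 first appears (with i ≥ 2) at s(4).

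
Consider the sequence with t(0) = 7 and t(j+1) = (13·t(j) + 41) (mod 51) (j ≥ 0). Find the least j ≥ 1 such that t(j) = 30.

1

Listing terms: t(0) = 7, t(1) = 30, t(2) = 23, t(3) = 34, t(4) = 24, t(5) = 47, t(6) = 40, t(7) = 0, t(8) = 41, t(9) = 13, t(10) = 6, t(11) = 17, t(12) = 7.
Since t(12) = t(0) = 7, the sequence is periodic with period 12.
The value 30 first appears (with j ≥ 1) at t(1).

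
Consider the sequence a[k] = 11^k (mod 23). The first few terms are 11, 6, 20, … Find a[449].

19

a[1] = 11; a[2] = 6; a[3] = 20; a[4] = 13; a[5] = 5; a[6] = 9; a[7] = 7; a[8] = 8; a[9] = 19; a[10] = 2; a[11] = 22; a[12] = 12; a[13] = 17; a[14] = 3; a[15] = 10; a[16] = 18; a[17] = 14; a[18] = 16; a[19] = 15; a[20] = 4; a[21] = 21; a[22] = 1; a[23] = 11.
Since a[23] = a[1] = 11, the sequence is periodic with period 22.
So a[449] = a[1 + ((449-1) mod 22)] = a[9] = 19.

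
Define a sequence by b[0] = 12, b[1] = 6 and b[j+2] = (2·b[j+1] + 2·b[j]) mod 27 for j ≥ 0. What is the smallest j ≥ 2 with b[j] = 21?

b[0] = 12; b[1] = 6; b[2] = 9; b[3] = 3; b[4] = 24; b[5] = 0; b[6] = 21; b[7] = 15; b[8] = 18; b[9] = 12; b[10] = 6.
The sequence repeats with period 9.
The value 21 first appears (with j ≥ 2) at b[6].

6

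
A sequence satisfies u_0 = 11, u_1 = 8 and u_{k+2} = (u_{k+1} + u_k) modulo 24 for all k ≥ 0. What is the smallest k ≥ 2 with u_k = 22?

4

Listing terms: u_0 = 11, u_1 = 8, u_2 = 19, u_3 = 3, u_4 = 22, u_5 = 1, u_6 = 23, u_7 = 0, u_8 = 23, u_9 = 23, u_{10} = 22, u_{11} = 21, u_{12} = 19, u_{13} = 16, u_{14} = 11, u_{15} = 3, u_{16} = 14, u_{17} = 17, u_{18} = 7, u_{19} = 0, u_{20} = 7, u_{21} = 7, u_{22} = 14, u_{23} = 21, u_{24} = 11, u_{25} = 8.
The sequence repeats with period 24.
The value 22 first appears (with k ≥ 2) at u_4.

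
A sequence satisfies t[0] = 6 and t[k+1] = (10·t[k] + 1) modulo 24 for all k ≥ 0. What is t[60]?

15

Listing terms: t[0] = 6, t[1] = 13, t[2] = 11, t[3] = 15, t[4] = 7, t[5] = 23, t[6] = 15.
Since t[6] = t[3] = 15, the sequence is eventually periodic: after a pre-period of length 3 it cycles with period 3.
For k ≥ 3, t[k] depends only on (k - 3) mod 3. (60 - 3) mod 3 = 0, so t[60] = t[3] = 15.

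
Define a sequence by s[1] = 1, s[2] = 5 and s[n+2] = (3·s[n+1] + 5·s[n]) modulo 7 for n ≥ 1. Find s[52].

We have s[1] = 1, s[2] = 5, s[3] = 6, s[4] = 1, s[5] = 5.
Since (s[4], s[5]) = (s[1], s[2]) = (1, 5) (two consecutive terms determine the rest), the sequence is periodic with period 3.
(52 - 1) mod 3 = 0, so s[52] = s[1] = 1.

1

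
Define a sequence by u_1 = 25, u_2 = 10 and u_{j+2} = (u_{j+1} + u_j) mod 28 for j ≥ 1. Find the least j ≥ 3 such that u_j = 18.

26

Listing terms: u_1 = 25; u_2 = 10; u_3 = 7; u_4 = 17; u_5 = 24; u_6 = 13; u_7 = 9; u_8 = 22; u_9 = 3; u_{10} = 25; u_{11} = 0; u_{12} = 25; u_{13} = 25; u_{14} = 22; u_{15} = 19; u_{16} = 13; u_{17} = 4; u_{18} = 17; u_{19} = 21; u_{20} = 10; u_{21} = 3; u_{22} = 13; u_{23} = 16; u_{24} = 1; u_{25} = 17; u_{26} = 18; u_{27} = 7; u_{28} = 25; u_{29} = 4; u_{30} = 1; u_{31} = 5; u_{32} = 6; u_{33} = 11; u_{34} = 17; u_{35} = 0; u_{36} = 17; u_{37} = 17; u_{38} = 6; u_{39} = 23; u_{40} = 1; u_{41} = 24; u_{42} = 25; u_{43} = 21; u_{44} = 18; u_{45} = 11; u_{46} = 1; u_{47} = 12; u_{48} = 13; u_{49} = 25; u_{50} = 10.
The sequence repeats with period 48.
The value 18 first appears (with j ≥ 3) at u_{26}.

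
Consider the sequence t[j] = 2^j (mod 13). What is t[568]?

Listing terms: t[0] = 1,  t[1] = 2,  t[2] = 4,  t[3] = 8,  t[4] = 3,  t[5] = 6,  t[6] = 12,  t[7] = 11,  t[8] = 9,  t[9] = 5,  t[10] = 10,  t[11] = 7,  t[12] = 1.
The sequence repeats with period 12.
So t[568] = t[0 + ((568-0) mod 12)] = t[4] = 3.

3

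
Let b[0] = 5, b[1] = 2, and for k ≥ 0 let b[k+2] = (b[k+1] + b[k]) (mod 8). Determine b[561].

Computing terms: b[0] = 5; b[1] = 2; b[2] = 7; b[3] = 1; b[4] = 0; b[5] = 1; b[6] = 1; b[7] = 2; b[8] = 3; b[9] = 5; b[10] = 0; b[11] = 5; b[12] = 5; b[13] = 2.
The sequence repeats with period 12.
So b[561] = b[0 + ((561-0) mod 12)] = b[9] = 5.

5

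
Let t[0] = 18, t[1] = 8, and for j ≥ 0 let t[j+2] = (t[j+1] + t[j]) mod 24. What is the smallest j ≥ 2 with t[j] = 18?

8

Listing terms: t[0] = 18,  t[1] = 8,  t[2] = 2,  t[3] = 10,  t[4] = 12,  t[5] = 22,  t[6] = 10,  t[7] = 8,  t[8] = 18,  t[9] = 2,  t[10] = 20,  t[11] = 22,  t[12] = 18,  t[13] = 16,  t[14] = 10,  t[15] = 2,  t[16] = 12,  t[17] = 14,  t[18] = 2,  t[19] = 16,  t[20] = 18,  t[21] = 10,  t[22] = 4,  t[23] = 14,  t[24] = 18,  t[25] = 8.
The sequence repeats with period 24.
The value 18 first appears (with j ≥ 2) at t[8].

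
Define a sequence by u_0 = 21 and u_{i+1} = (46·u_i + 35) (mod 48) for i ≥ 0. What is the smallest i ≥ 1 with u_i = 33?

We have u_0 = 21; u_1 = 41; u_2 = 1; u_3 = 33; u_4 = 17; u_5 = 1.
Since u_5 = u_2 = 1, the sequence is eventually periodic: after a pre-period of length 2 it cycles with period 3.
The value 33 first appears (with i ≥ 1) at u_3.

3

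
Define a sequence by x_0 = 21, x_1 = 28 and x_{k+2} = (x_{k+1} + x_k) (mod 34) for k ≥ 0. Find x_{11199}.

9

Listing terms: x_0 = 21; x_1 = 28; x_2 = 15; x_3 = 9; x_4 = 24; x_5 = 33; x_6 = 23; x_7 = 22; x_8 = 11; x_9 = 33; x_{10} = 10; x_{11} = 9; x_{12} = 19; x_{13} = 28; x_{14} = 13; x_{15} = 7; x_{16} = 20; x_{17} = 27; x_{18} = 13; x_{19} = 6; x_{20} = 19; x_{21} = 25; x_{22} = 10; x_{23} = 1; x_{24} = 11; x_{25} = 12; x_{26} = 23; x_{27} = 1; x_{28} = 24; x_{29} = 25; x_{30} = 15; x_{31} = 6; x_{32} = 21; x_{33} = 27; x_{34} = 14; x_{35} = 7; x_{36} = 21; x_{37} = 28.
The sequence repeats with period 36.
So x_{11199} = x_{0 + ((11199-0) mod 36)} = x_3 = 9.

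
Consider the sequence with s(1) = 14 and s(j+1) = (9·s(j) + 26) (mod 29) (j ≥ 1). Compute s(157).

2

s(1) = 14, s(2) = 7, s(3) = 2, s(4) = 15, s(5) = 16, s(6) = 25, s(7) = 19, s(8) = 23, s(9) = 1, s(10) = 6, s(11) = 22, s(12) = 21, s(13) = 12, s(14) = 18, s(15) = 14.
Since s(15) = s(1) = 14, the sequence is periodic with period 14.
(157 - 1) mod 14 = 2, so s(157) = s(3) = 2.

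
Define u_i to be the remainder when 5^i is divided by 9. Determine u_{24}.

1

Listing terms: u_0 = 1,  u_1 = 5,  u_2 = 7,  u_3 = 8,  u_4 = 4,  u_5 = 2,  u_6 = 1.
The sequence repeats with period 6.
So u_{24} = u_{0 + ((24-0) mod 6)} = u_0 = 1.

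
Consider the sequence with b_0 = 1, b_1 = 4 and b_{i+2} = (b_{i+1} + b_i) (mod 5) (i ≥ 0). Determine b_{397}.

We have b_0 = 1; b_1 = 4; b_2 = 0; b_3 = 4; b_4 = 4; b_5 = 3; b_6 = 2; b_7 = 0; b_8 = 2; b_9 = 2; b_{10} = 4; b_{11} = 1; b_{12} = 0; b_{13} = 1; b_{14} = 1; b_{15} = 2; b_{16} = 3; b_{17} = 0; b_{18} = 3; b_{19} = 3; b_{20} = 1; b_{21} = 4.
The sequence repeats with period 20.
So b_{397} = b_{0 + ((397-0) mod 20)} = b_{17} = 0.

0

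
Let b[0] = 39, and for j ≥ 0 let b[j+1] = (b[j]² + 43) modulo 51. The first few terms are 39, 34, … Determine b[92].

Computing terms: b[0] = 39, b[1] = 34, b[2] = 26, b[3] = 5, b[4] = 17, b[5] = 26.
Since b[5] = b[2] = 26, the sequence is eventually periodic: after a pre-period of length 2 it cycles with period 3.
For j ≥ 2, b[j] depends only on (j - 2) mod 3. (92 - 2) mod 3 = 0, so b[92] = b[2] = 26.

26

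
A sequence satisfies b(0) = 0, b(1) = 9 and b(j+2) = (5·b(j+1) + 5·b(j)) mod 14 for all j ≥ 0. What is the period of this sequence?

Listing terms: b(0) = 0, b(1) = 9, b(2) = 3, b(3) = 4, b(4) = 7, b(5) = 13, b(6) = 2, b(7) = 5, b(8) = 7, b(9) = 4, b(10) = 13, b(11) = 1, b(12) = 0, b(13) = 5, b(14) = 11, b(15) = 10, b(16) = 7, b(17) = 1, b(18) = 12, b(19) = 9, b(20) = 7, b(21) = 10, b(22) = 1, b(23) = 13, b(24) = 0, b(25) = 9.
The sequence repeats with period 24.

24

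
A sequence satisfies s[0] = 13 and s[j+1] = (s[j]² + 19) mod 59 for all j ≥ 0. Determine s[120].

13

We have s[0] = 13; s[1] = 11; s[2] = 22; s[3] = 31; s[4] = 36; s[5] = 17; s[6] = 13.
The sequence repeats with period 6.
So s[120] = s[0 + ((120-0) mod 6)] = s[0] = 13.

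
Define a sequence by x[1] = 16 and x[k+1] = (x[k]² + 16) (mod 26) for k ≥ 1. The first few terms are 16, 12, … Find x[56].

We have x[1] = 16; x[2] = 12; x[3] = 4; x[4] = 6; x[5] = 0; x[6] = 16.
The sequence repeats with period 5.
(56 - 1) mod 5 = 0, so x[56] = x[1] = 16.

16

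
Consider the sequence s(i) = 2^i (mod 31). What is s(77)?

Listing terms: s(0) = 1; s(1) = 2; s(2) = 4; s(3) = 8; s(4) = 16; s(5) = 1.
Since s(5) = s(0) = 1, the sequence is periodic with period 5.
So s(77) = s(0 + ((77-0) mod 5)) = s(2) = 4.

4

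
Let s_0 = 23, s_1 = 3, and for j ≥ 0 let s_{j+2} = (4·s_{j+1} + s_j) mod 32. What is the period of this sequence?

We have s_0 = 23,  s_1 = 3,  s_2 = 3,  s_3 = 15,  s_4 = 31,  s_5 = 11,  s_6 = 11,  s_7 = 23,  s_8 = 7,  s_9 = 19,  s_{10} = 19,  s_{11} = 31,  s_{12} = 15,  s_{13} = 27,  s_{14} = 27,  s_{15} = 7,  s_{16} = 23,  s_{17} = 3.
The sequence repeats with period 16.

16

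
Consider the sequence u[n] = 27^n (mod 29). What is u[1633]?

10

u[0] = 1,  u[1] = 27,  u[2] = 4,  u[3] = 21,  u[4] = 16,  u[5] = 26,  u[6] = 6,  u[7] = 17,  u[8] = 24,  u[9] = 10,  u[10] = 9,  u[11] = 11,  u[12] = 7,  u[13] = 15,  u[14] = 28,  u[15] = 2,  u[16] = 25,  u[17] = 8,  u[18] = 13,  u[19] = 3,  u[20] = 23,  u[21] = 12,  u[22] = 5,  u[23] = 19,  u[24] = 20,  u[25] = 18,  u[26] = 22,  u[27] = 14,  u[28] = 1.
The sequence repeats with period 28.
(1633 - 0) mod 28 = 9, so u[1633] = u[9] = 10.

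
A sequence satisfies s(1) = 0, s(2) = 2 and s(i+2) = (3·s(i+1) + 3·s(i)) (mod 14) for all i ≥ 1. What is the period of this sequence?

42

Listing terms: s(1) = 0,  s(2) = 2,  s(3) = 6,  s(4) = 10,  s(5) = 6,  s(6) = 6,  s(7) = 8,  s(8) = 0,  s(9) = 10,  s(10) = 2,  s(11) = 8,  s(12) = 2,  s(13) = 2,  s(14) = 12,  s(15) = 0,  s(16) = 8,  s(17) = 10,  s(18) = 12,  s(19) = 10,  s(20) = 10,  s(21) = 4,  s(22) = 0,  s(23) = 12,  s(24) = 8,  s(25) = 4,  s(26) = 8,  s(27) = 8,  s(28) = 6,  s(29) = 0,  s(30) = 4,  s(31) = 12,  s(32) = 6,  s(33) = 12,  s(34) = 12,  s(35) = 2,  s(36) = 0,  s(37) = 6,  s(38) = 4,  s(39) = 2,  s(40) = 4,  s(41) = 4,  s(42) = 10,  s(43) = 0,  s(44) = 2.
Since (s(43), s(44)) = (s(1), s(2)) = (0, 2) (two consecutive terms determine the rest), the sequence is periodic with period 42.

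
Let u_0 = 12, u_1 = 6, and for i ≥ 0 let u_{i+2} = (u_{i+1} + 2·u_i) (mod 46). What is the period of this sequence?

Listing terms: u_0 = 12,  u_1 = 6,  u_2 = 30,  u_3 = 42,  u_4 = 10,  u_5 = 2,  u_6 = 22,  u_7 = 26,  u_8 = 24,  u_9 = 30,  u_{10} = 32,  u_{11} = 0,  u_{12} = 18,  u_{13} = 18,  u_{14} = 8,  u_{15} = 44,  u_{16} = 14,  u_{17} = 10,  u_{18} = 38,  u_{19} = 12,  u_{20} = 42,  u_{21} = 20,  u_{22} = 12,  u_{23} = 6.
The sequence repeats with period 22.

22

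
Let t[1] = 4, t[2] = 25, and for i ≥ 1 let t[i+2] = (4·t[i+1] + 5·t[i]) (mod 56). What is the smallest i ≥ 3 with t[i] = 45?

Listing terms: t[1] = 4, t[2] = 25, t[3] = 8, t[4] = 45, t[5] = 52, t[6] = 41, t[7] = 32, t[8] = 53, t[9] = 36, t[10] = 17, t[11] = 24, t[12] = 13, t[13] = 4, t[14] = 25.
Since (t[13], t[14]) = (t[1], t[2]) = (4, 25) (two consecutive terms determine the rest), the sequence is periodic with period 12.
The value 45 first appears (with i ≥ 3) at t[4].

4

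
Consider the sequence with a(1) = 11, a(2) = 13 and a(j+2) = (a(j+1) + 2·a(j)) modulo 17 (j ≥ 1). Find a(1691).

a(1) = 11; a(2) = 13; a(3) = 1; a(4) = 10; a(5) = 12; a(6) = 15; a(7) = 5; a(8) = 1; a(9) = 11; a(10) = 13.
Since (a(9), a(10)) = (a(1), a(2)) = (11, 13) (two consecutive terms determine the rest), the sequence is periodic with period 8.
So a(1691) = a(1 + ((1691-1) mod 8)) = a(3) = 1.

1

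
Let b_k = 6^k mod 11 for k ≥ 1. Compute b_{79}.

2

We have b_1 = 6, b_2 = 3, b_3 = 7, b_4 = 9, b_5 = 10, b_6 = 5, b_7 = 8, b_8 = 4, b_9 = 2, b_{10} = 1, b_{11} = 6.
The sequence repeats with period 10.
(79 - 1) mod 10 = 8, so b_{79} = b_9 = 2.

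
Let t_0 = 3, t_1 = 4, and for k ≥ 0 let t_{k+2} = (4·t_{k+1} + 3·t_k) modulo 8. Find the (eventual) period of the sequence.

4

t_0 = 3,  t_1 = 4,  t_2 = 1,  t_3 = 0,  t_4 = 3,  t_5 = 4.
The sequence repeats with period 4.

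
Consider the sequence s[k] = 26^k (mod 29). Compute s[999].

s[1] = 26; s[2] = 9; s[3] = 2; s[4] = 23; s[5] = 18; s[6] = 4; s[7] = 17; s[8] = 7; s[9] = 8; s[10] = 5; s[11] = 14; s[12] = 16; s[13] = 10; s[14] = 28; s[15] = 3; s[16] = 20; s[17] = 27; s[18] = 6; s[19] = 11; s[20] = 25; s[21] = 12; s[22] = 22; s[23] = 21; s[24] = 24; s[25] = 15; s[26] = 13; s[27] = 19; s[28] = 1; s[29] = 26.
The sequence repeats with period 28.
(999 - 1) mod 28 = 18, so s[999] = s[19] = 11.

11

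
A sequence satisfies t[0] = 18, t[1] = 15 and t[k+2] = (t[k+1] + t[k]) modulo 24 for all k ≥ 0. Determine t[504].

18

Computing terms: t[0] = 18; t[1] = 15; t[2] = 9; t[3] = 0; t[4] = 9; t[5] = 9; t[6] = 18; t[7] = 3; t[8] = 21; t[9] = 0; t[10] = 21; t[11] = 21; t[12] = 18; t[13] = 15.
The sequence repeats with period 12.
(504 - 0) mod 12 = 0, so t[504] = t[0] = 18.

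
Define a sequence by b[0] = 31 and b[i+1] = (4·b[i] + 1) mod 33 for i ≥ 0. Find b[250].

20

We have b[0] = 31, b[1] = 26, b[2] = 6, b[3] = 25, b[4] = 2, b[5] = 9, b[6] = 4, b[7] = 17, b[8] = 3, b[9] = 13, b[10] = 20, b[11] = 15, b[12] = 28, b[13] = 14, b[14] = 24, b[15] = 31.
Since b[15] = b[0] = 31, the sequence is periodic with period 15.
(250 - 0) mod 15 = 10, so b[250] = b[10] = 20.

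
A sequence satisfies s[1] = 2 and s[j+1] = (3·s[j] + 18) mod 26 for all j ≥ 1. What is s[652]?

2

Listing terms: s[1] = 2; s[2] = 24; s[3] = 12; s[4] = 2.
The sequence repeats with period 3.
(652 - 1) mod 3 = 0, so s[652] = s[1] = 2.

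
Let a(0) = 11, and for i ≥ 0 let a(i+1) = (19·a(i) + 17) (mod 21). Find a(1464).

Listing terms: a(0) = 11; a(1) = 16; a(2) = 6; a(3) = 5; a(4) = 7; a(5) = 3; a(6) = 11.
Since a(6) = a(0) = 11, the sequence is periodic with period 6.
So a(1464) = a(0 + ((1464-0) mod 6)) = a(0) = 11.

11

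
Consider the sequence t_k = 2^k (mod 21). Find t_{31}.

We have t_1 = 2,  t_2 = 4,  t_3 = 8,  t_4 = 16,  t_5 = 11,  t_6 = 1,  t_7 = 2.
Since t_7 = t_1 = 2, the sequence is periodic with period 6.
(31 - 1) mod 6 = 0, so t_{31} = t_1 = 2.

2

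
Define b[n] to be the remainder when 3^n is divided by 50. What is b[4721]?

3

Listing terms: b[0] = 1; b[1] = 3; b[2] = 9; b[3] = 27; b[4] = 31; b[5] = 43; b[6] = 29; b[7] = 37; b[8] = 11; b[9] = 33; b[10] = 49; b[11] = 47; b[12] = 41; b[13] = 23; b[14] = 19; b[15] = 7; b[16] = 21; b[17] = 13; b[18] = 39; b[19] = 17; b[20] = 1.
The sequence repeats with period 20.
(4721 - 0) mod 20 = 1, so b[4721] = b[1] = 3.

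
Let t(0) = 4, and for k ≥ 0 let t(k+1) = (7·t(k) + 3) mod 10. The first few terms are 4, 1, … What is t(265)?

1

We have t(0) = 4; t(1) = 1; t(2) = 0; t(3) = 3; t(4) = 4.
Since t(4) = t(0) = 4, the sequence is periodic with period 4.
(265 - 0) mod 4 = 1, so t(265) = t(1) = 1.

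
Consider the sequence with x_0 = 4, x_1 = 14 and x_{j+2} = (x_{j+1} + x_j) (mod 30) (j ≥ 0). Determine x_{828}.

26

Listing terms: x_0 = 4,  x_1 = 14,  x_2 = 18,  x_3 = 2,  x_4 = 20,  x_5 = 22,  x_6 = 12,  x_7 = 4,  x_8 = 16,  x_9 = 20,  x_{10} = 6,  x_{11} = 26,  x_{12} = 2,  x_{13} = 28,  x_{14} = 0,  x_{15} = 28,  x_{16} = 28,  x_{17} = 26,  x_{18} = 24,  x_{19} = 20,  x_{20} = 14,  x_{21} = 4,  x_{22} = 18,  x_{23} = 22,  x_{24} = 10,  x_{25} = 2,  x_{26} = 12,  x_{27} = 14,  x_{28} = 26,  x_{29} = 10,  x_{30} = 6,  x_{31} = 16,  x_{32} = 22,  x_{33} = 8,  x_{34} = 0,  x_{35} = 8,  x_{36} = 8,  x_{37} = 16,  x_{38} = 24,  x_{39} = 10,  x_{40} = 4,  x_{41} = 14.
Since (x_{40}, x_{41}) = (x_0, x_1) = (4, 14) (two consecutive terms determine the rest), the sequence is periodic with period 40.
So x_{828} = x_{0 + ((828-0) mod 40)} = x_{28} = 26.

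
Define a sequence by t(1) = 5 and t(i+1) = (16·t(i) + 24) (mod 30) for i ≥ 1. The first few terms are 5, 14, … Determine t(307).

We have t(1) = 5, t(2) = 14, t(3) = 8, t(4) = 2, t(5) = 26, t(6) = 20, t(7) = 14.
Since t(7) = t(2) = 14, the sequence is eventually periodic: after a pre-period of length 1 it cycles with period 5.
For i ≥ 2, t(i) depends only on (i - 2) mod 5. (307 - 2) mod 5 = 0, so t(307) = t(2) = 14.

14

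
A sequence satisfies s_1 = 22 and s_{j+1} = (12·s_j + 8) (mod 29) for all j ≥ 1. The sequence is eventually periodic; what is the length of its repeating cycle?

s_1 = 22; s_2 = 11; s_3 = 24; s_4 = 6; s_5 = 22.
The sequence repeats with period 4.

4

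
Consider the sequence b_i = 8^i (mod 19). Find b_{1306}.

11

We have b_0 = 1, b_1 = 8, b_2 = 7, b_3 = 18, b_4 = 11, b_5 = 12, b_6 = 1.
Since b_6 = b_0 = 1, the sequence is periodic with period 6.
So b_{1306} = b_{0 + ((1306-0) mod 6)} = b_4 = 11.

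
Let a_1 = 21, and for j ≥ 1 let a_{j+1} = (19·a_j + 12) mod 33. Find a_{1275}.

Computing terms: a_1 = 21, a_2 = 15, a_3 = 0, a_4 = 12, a_5 = 9, a_6 = 18, a_7 = 24, a_8 = 6, a_9 = 27, a_{10} = 30, a_{11} = 21.
Since a_{11} = a_1 = 21, the sequence is periodic with period 10.
So a_{1275} = a_{1 + ((1275-1) mod 10)} = a_5 = 9.

9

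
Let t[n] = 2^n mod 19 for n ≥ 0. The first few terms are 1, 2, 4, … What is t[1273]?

3

We have t[0] = 1; t[1] = 2; t[2] = 4; t[3] = 8; t[4] = 16; t[5] = 13; t[6] = 7; t[7] = 14; t[8] = 9; t[9] = 18; t[10] = 17; t[11] = 15; t[12] = 11; t[13] = 3; t[14] = 6; t[15] = 12; t[16] = 5; t[17] = 10; t[18] = 1.
Since t[18] = t[0] = 1, the sequence is periodic with period 18.
So t[1273] = t[0 + ((1273-0) mod 18)] = t[13] = 3.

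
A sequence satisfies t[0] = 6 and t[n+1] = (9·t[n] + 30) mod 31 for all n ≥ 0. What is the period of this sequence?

Computing terms: t[0] = 6, t[1] = 22, t[2] = 11, t[3] = 5, t[4] = 13, t[5] = 23, t[6] = 20, t[7] = 24, t[8] = 29, t[9] = 12, t[10] = 14, t[11] = 1, t[12] = 8, t[13] = 9, t[14] = 18, t[15] = 6.
The sequence repeats with period 15.

15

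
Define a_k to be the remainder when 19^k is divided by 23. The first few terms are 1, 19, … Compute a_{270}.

2

Computing terms: a_0 = 1; a_1 = 19; a_2 = 16; a_3 = 5; a_4 = 3; a_5 = 11; a_6 = 2; a_7 = 15; a_8 = 9; a_9 = 10; a_{10} = 6; a_{11} = 22; a_{12} = 4; a_{13} = 7; a_{14} = 18; a_{15} = 20; a_{16} = 12; a_{17} = 21; a_{18} = 8; a_{19} = 14; a_{20} = 13; a_{21} = 17; a_{22} = 1.
The sequence repeats with period 22.
So a_{270} = a_{0 + ((270-0) mod 22)} = a_6 = 2.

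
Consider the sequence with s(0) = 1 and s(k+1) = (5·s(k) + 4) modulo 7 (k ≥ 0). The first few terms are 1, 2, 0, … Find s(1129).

2

Listing terms: s(0) = 1; s(1) = 2; s(2) = 0; s(3) = 4; s(4) = 3; s(5) = 5; s(6) = 1.
Since s(6) = s(0) = 1, the sequence is periodic with period 6.
(1129 - 0) mod 6 = 1, so s(1129) = s(1) = 2.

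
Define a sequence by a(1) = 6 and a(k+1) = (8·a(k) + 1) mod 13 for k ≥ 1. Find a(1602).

a(1) = 6,  a(2) = 10,  a(3) = 3,  a(4) = 12,  a(5) = 6.
Since a(5) = a(1) = 6, the sequence is periodic with period 4.
So a(1602) = a(1 + ((1602-1) mod 4)) = a(2) = 10.

10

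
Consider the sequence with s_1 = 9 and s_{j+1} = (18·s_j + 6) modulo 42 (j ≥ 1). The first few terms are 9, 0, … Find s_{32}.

0

s_1 = 9, s_2 = 0, s_3 = 6, s_4 = 30, s_5 = 0.
Since s_5 = s_2 = 0, the sequence is eventually periodic: after a pre-period of length 1 it cycles with period 3.
For j ≥ 2, s_j depends only on (j - 2) mod 3. (32 - 2) mod 3 = 0, so s_{32} = s_2 = 0.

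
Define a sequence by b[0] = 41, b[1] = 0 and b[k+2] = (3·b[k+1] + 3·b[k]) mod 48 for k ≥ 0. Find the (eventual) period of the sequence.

Computing terms: b[0] = 41; b[1] = 0; b[2] = 27; b[3] = 33; b[4] = 36; b[5] = 15; b[6] = 9; b[7] = 24; b[8] = 3; b[9] = 33; b[10] = 12; b[11] = 39; b[12] = 9; b[13] = 0; b[14] = 27.
Since (b[13], b[14]) = (b[1], b[2]) = (0, 27) (two consecutive terms determine the rest), the sequence is eventually periodic: after a pre-period of length 1 it cycles with period 12.

12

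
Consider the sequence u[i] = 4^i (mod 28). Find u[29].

u[0] = 1; u[1] = 4; u[2] = 16; u[3] = 8; u[4] = 4.
Since u[4] = u[1] = 4, the sequence is eventually periodic: after a pre-period of length 1 it cycles with period 3.
For i ≥ 1, u[i] depends only on (i - 1) mod 3. (29 - 1) mod 3 = 1, so u[29] = u[2] = 16.

16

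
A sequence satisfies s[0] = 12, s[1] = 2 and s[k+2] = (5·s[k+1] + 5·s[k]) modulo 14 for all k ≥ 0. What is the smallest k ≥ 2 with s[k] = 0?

2

Listing terms: s[0] = 12; s[1] = 2; s[2] = 0; s[3] = 10; s[4] = 8; s[5] = 6; s[6] = 0; s[7] = 2; s[8] = 10; s[9] = 4; s[10] = 0; s[11] = 6; s[12] = 2; s[13] = 12; s[14] = 0; s[15] = 4; s[16] = 6; s[17] = 8; s[18] = 0; s[19] = 12; s[20] = 4; s[21] = 10; s[22] = 0; s[23] = 8; s[24] = 12; s[25] = 2.
Since (s[24], s[25]) = (s[0], s[1]) = (12, 2) (two consecutive terms determine the rest), the sequence is periodic with period 24.
The value 0 first appears (with k ≥ 2) at s[2].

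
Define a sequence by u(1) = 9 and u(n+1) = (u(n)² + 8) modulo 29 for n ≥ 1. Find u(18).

12

Listing terms: u(1) = 9, u(2) = 2, u(3) = 12, u(4) = 7, u(5) = 28, u(6) = 9.
Since u(6) = u(1) = 9, the sequence is periodic with period 5.
(18 - 1) mod 5 = 2, so u(18) = u(3) = 12.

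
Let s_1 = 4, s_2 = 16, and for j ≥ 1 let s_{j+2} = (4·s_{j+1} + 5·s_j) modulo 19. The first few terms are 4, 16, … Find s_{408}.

s_1 = 4,  s_2 = 16,  s_3 = 8,  s_4 = 17,  s_5 = 13,  s_6 = 4,  s_7 = 5,  s_8 = 2,  s_9 = 14,  s_{10} = 9,  s_{11} = 11,  s_{12} = 13,  s_{13} = 12,  s_{14} = 18,  s_{15} = 18,  s_{16} = 10,  s_{17} = 16,  s_{18} = 0,  s_{19} = 4,  s_{20} = 16.
The sequence repeats with period 18.
So s_{408} = s_{1 + ((408-1) mod 18)} = s_{12} = 13.

13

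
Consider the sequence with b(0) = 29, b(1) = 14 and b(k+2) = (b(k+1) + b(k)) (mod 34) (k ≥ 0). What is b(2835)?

3

We have b(0) = 29; b(1) = 14; b(2) = 9; b(3) = 23; b(4) = 32; b(5) = 21; b(6) = 19; b(7) = 6; b(8) = 25; b(9) = 31; b(10) = 22; b(11) = 19; b(12) = 7; b(13) = 26; b(14) = 33; b(15) = 25; b(16) = 24; b(17) = 15; b(18) = 5; b(19) = 20; b(20) = 25; b(21) = 11; b(22) = 2; b(23) = 13; b(24) = 15; b(25) = 28; b(26) = 9; b(27) = 3; b(28) = 12; b(29) = 15; b(30) = 27; b(31) = 8; b(32) = 1; b(33) = 9; b(34) = 10; b(35) = 19; b(36) = 29; b(37) = 14.
The sequence repeats with period 36.
(2835 - 0) mod 36 = 27, so b(2835) = b(27) = 3.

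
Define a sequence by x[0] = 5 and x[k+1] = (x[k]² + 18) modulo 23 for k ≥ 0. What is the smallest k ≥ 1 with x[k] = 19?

x[0] = 5,  x[1] = 20,  x[2] = 4,  x[3] = 11,  x[4] = 1,  x[5] = 19,  x[6] = 11.
Since x[6] = x[3] = 11, the sequence is eventually periodic: after a pre-period of length 3 it cycles with period 3.
The value 19 first appears (with k ≥ 1) at x[5].

5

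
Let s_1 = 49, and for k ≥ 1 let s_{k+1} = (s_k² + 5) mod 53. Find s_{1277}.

43

s_1 = 49,  s_2 = 21,  s_3 = 22,  s_4 = 12,  s_5 = 43,  s_6 = 52,  s_7 = 6,  s_8 = 41,  s_9 = 43.
Since s_9 = s_5 = 43, the sequence is eventually periodic: after a pre-period of length 4 it cycles with period 4.
For k ≥ 5, s_k depends only on (k - 5) mod 4. (1277 - 5) mod 4 = 0, so s_{1277} = s_5 = 43.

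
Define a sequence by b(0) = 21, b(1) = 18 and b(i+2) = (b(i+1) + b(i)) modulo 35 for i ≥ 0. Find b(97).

18

Computing terms: b(0) = 21, b(1) = 18, b(2) = 4, b(3) = 22, b(4) = 26, b(5) = 13, b(6) = 4, b(7) = 17, b(8) = 21, b(9) = 3, b(10) = 24, b(11) = 27, b(12) = 16, b(13) = 8, b(14) = 24, b(15) = 32, b(16) = 21, b(17) = 18.
Since (b(16), b(17)) = (b(0), b(1)) = (21, 18) (two consecutive terms determine the rest), the sequence is periodic with period 16.
(97 - 0) mod 16 = 1, so b(97) = b(1) = 18.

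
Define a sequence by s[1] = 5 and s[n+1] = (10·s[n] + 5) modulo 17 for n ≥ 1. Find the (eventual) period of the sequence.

Listing terms: s[1] = 5, s[2] = 4, s[3] = 11, s[4] = 13, s[5] = 16, s[6] = 12, s[7] = 6, s[8] = 14, s[9] = 9, s[10] = 10, s[11] = 3, s[12] = 1, s[13] = 15, s[14] = 2, s[15] = 8, s[16] = 0, s[17] = 5.
The sequence repeats with period 16.

16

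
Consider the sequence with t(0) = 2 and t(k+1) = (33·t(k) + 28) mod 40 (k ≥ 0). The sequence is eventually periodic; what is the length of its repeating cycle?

We have t(0) = 2, t(1) = 14, t(2) = 10, t(3) = 38, t(4) = 2.
The sequence repeats with period 4.

4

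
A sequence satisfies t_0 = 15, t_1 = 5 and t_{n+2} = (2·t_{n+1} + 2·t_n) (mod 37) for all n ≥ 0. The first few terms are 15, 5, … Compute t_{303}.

0

t_0 = 15,  t_1 = 5,  t_2 = 3,  t_3 = 16,  t_4 = 1,  t_5 = 34,  t_6 = 33,  t_7 = 23,  t_8 = 1,  t_9 = 11,  t_{10} = 24,  t_{11} = 33,  t_{12} = 3,  t_{13} = 35,  t_{14} = 2,  t_{15} = 0,  t_{16} = 4,  t_{17} = 8,  t_{18} = 24,  t_{19} = 27,  t_{20} = 28,  t_{21} = 36,  t_{22} = 17,  t_{23} = 32,  t_{24} = 24,  t_{25} = 1,  t_{26} = 13,  t_{27} = 28,  t_{28} = 8,  t_{29} = 35,  t_{30} = 12,  t_{31} = 20,  t_{32} = 27,  t_{33} = 20,  t_{34} = 20,  t_{35} = 6,  t_{36} = 15,  t_{37} = 5.
Since (t_{36}, t_{37}) = (t_0, t_1) = (15, 5) (two consecutive terms determine the rest), the sequence is periodic with period 36.
(303 - 0) mod 36 = 15, so t_{303} = t_{15} = 0.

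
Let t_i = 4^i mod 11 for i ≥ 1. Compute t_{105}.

We have t_1 = 4,  t_2 = 5,  t_3 = 9,  t_4 = 3,  t_5 = 1,  t_6 = 4.
Since t_6 = t_1 = 4, the sequence is periodic with period 5.
(105 - 1) mod 5 = 4, so t_{105} = t_5 = 1.

1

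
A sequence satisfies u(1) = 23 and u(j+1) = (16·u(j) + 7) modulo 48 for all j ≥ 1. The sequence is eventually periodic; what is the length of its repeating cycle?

3

Computing terms: u(1) = 23, u(2) = 39, u(3) = 7, u(4) = 23.
Since u(4) = u(1) = 23, the sequence is periodic with period 3.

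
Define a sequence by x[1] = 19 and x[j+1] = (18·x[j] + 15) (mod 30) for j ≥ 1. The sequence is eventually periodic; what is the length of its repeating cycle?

x[1] = 19; x[2] = 27; x[3] = 21; x[4] = 3; x[5] = 9; x[6] = 27.
Since x[6] = x[2] = 27, the sequence is eventually periodic: after a pre-period of length 1 it cycles with period 4.

4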